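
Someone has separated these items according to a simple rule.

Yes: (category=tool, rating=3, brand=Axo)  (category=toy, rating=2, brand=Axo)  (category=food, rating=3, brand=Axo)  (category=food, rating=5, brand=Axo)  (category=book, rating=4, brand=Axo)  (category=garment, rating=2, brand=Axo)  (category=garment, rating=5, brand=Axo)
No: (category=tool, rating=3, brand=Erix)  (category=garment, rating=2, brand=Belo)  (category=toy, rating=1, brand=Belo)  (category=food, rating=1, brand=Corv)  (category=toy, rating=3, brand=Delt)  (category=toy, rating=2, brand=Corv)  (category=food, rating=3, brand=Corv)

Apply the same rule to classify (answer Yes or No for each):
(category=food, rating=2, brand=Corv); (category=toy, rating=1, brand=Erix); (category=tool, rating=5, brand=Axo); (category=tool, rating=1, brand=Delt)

No, No, Yes, No

'Yes' ⟺ brand is Axo.
(category=food, rating=2, brand=Corv) → brand is Corv → No. (category=toy, rating=1, brand=Erix) → brand is Erix → No. (category=tool, rating=5, brand=Axo) → brand is Axo → Yes. (category=tool, rating=1, brand=Delt) → brand is Delt → No.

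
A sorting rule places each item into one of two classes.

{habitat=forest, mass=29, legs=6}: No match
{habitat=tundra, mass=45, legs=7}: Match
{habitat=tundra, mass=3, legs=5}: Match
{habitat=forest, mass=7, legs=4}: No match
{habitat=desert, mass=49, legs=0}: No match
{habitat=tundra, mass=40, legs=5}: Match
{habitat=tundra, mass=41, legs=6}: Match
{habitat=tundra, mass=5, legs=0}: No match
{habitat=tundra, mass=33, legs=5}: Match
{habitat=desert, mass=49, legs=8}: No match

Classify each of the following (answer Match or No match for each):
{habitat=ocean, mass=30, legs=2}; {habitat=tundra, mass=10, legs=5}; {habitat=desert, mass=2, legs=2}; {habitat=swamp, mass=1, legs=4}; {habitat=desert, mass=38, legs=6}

The rule appears to be: habitat is tundra AND legs ≥ 4.

No match, Match, No match, No match, No match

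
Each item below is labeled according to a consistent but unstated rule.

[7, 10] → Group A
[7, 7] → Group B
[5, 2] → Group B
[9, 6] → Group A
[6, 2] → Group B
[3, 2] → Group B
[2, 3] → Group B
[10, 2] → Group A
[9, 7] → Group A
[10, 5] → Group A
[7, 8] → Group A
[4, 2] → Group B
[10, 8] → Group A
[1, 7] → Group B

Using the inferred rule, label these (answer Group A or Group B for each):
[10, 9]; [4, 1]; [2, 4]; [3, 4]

Group A, Group B, Group B, Group B

One predicate separates the groups cleanly: max ≥ 8.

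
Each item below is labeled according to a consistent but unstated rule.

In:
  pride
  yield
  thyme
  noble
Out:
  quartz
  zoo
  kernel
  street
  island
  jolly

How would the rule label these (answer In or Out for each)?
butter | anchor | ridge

Out, Out, In

The pattern is that an item is 'In' exactly when: odd length AND contains 'e'.
butter: Out (length 6, has 'e').
anchor: Out (length 6, no 'e').
ridge: In (length 5, has 'e').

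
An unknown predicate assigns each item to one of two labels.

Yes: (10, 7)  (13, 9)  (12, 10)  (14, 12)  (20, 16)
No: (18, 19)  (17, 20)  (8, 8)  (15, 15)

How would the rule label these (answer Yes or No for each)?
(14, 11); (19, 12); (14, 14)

Comparing the two groups points to one rule — first > second.
(14, 11): 14 > 11 — checks out, so Yes.
(19, 12): 19 > 12 — checks out, so Yes.
(14, 14): 14 = 14 — does not pass, so No.

Yes, Yes, No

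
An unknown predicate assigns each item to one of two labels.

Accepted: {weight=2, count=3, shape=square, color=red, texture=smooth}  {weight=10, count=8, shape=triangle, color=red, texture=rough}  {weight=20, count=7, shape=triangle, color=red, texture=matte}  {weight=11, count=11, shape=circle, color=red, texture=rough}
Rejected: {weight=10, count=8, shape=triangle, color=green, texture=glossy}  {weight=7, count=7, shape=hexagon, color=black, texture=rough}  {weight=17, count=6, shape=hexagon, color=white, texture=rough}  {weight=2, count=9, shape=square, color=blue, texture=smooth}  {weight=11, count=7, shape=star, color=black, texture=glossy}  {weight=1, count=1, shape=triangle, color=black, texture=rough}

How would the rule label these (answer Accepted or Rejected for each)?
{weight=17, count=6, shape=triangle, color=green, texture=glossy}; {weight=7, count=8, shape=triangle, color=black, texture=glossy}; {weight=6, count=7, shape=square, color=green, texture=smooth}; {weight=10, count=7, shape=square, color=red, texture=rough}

Rejected, Rejected, Rejected, Accepted

All 'Accepted' examples share one property — color is red — and every 'Rejected' example lacks it.
Rejected: {weight=17, count=6, shape=triangle, color=green, texture=glossy}, since color is green. Rejected: {weight=7, count=8, shape=triangle, color=black, texture=glossy}, since color is black. Rejected: {weight=6, count=7, shape=square, color=green, texture=smooth}, since color is green. Accepted: {weight=10, count=7, shape=square, color=red, texture=rough}, since color is red.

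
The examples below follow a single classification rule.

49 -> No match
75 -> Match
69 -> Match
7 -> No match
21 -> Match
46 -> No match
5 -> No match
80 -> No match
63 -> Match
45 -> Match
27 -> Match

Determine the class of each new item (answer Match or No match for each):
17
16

All 'Match' examples share one property — multiple of 3 — and every 'No match' example lacks it.

No match, No match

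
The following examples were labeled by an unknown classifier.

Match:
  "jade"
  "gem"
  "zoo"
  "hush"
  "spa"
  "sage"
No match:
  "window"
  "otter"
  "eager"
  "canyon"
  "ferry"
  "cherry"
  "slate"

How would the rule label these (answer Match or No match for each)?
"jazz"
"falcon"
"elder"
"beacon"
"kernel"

Match, No match, No match, No match, No match

Rule: length ≤ 4. This holds for each 'Match' example and fails for each 'No match' one.
"jazz": length 4, passes → Match. "falcon": length 6, does not satisfy this → No match. "elder": length 5, does not satisfy this → No match. "beacon": length 6, does not satisfy this → No match. "kernel": length 6, does not satisfy this → No match.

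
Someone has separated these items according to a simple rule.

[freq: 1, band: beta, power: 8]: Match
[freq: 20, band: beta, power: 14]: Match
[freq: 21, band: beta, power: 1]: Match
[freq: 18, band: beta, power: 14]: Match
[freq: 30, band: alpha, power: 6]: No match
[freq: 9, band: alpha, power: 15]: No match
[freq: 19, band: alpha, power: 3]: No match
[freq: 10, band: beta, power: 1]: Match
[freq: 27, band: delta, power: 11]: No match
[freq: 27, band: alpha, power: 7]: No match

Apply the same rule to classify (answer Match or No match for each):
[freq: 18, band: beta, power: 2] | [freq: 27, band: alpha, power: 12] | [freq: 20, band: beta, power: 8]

Match, No match, Match

'Match' ⟺ band is beta.
[freq: 18, band: beta, power: 2]: Match (band is beta).
[freq: 27, band: alpha, power: 12]: No match (band is alpha).
[freq: 20, band: beta, power: 8]: Match (band is beta).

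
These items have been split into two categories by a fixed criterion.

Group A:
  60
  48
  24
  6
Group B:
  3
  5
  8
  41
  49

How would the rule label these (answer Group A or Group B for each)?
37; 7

Group B, Group B

One predicate separates the groups cleanly: multiple of 6.
Group B: 37, since 37 = 6·6 + 1.
Group B: 7, since 7 = 6·1 + 1.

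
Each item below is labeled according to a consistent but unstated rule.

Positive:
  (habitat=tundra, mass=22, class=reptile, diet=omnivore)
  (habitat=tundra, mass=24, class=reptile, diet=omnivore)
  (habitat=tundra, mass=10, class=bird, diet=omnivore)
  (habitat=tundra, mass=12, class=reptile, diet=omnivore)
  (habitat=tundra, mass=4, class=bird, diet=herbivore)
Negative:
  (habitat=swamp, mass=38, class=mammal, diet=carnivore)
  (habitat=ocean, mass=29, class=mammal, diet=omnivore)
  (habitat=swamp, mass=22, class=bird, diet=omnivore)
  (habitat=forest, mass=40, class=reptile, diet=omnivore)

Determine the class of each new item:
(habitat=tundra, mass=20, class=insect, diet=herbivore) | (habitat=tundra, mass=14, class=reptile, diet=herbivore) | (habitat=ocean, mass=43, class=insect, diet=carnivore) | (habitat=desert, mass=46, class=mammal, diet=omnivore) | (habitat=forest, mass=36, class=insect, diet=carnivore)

Positive, Positive, Negative, Negative, Negative

The common property of the 'Positive' items is: habitat is tundra. No 'Negative' item has it.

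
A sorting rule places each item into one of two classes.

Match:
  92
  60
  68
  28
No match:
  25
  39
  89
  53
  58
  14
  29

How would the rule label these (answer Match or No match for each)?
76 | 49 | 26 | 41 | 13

Match, No match, No match, No match, No match

The common property of the 'Match' items is: multiple of 4. No 'No match' item has it.
76 — 76 = 4·19, hence Match.
49 — 49 = 4·12 + 1, hence No match.
26 — 26 = 4·6 + 2, hence No match.
41 — 41 = 4·10 + 1, hence No match.
13 — 13 = 4·3 + 1, hence No match.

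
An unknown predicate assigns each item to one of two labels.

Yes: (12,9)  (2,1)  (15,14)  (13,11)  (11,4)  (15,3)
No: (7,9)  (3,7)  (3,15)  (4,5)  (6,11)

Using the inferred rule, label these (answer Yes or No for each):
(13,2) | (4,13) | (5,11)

The simplest hypothesis consistent with all the labels is: first > second.
(13,2) — 13 > 2, hence Yes.
(4,13) — 4 < 13, hence No.
(5,11) — 5 < 11, hence No.

Yes, No, No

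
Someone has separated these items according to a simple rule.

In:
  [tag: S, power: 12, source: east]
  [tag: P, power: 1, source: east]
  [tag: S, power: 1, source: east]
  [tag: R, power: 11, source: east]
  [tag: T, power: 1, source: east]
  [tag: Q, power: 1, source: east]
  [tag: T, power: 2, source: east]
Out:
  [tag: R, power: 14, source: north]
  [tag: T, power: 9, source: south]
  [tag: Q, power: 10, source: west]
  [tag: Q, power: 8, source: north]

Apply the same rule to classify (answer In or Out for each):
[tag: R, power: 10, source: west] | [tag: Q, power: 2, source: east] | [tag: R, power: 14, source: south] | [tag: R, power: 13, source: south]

Out, In, Out, Out

Comparing the two groups points to one rule — source is east.
[tag: R, power: 10, source: west]: source is west, lacks this property → Out. [tag: Q, power: 2, source: east]: source is east, meets the rule → In. [tag: R, power: 14, source: south]: source is south, lacks this property → Out. [tag: R, power: 13, source: south]: source is south, lacks this property → Out.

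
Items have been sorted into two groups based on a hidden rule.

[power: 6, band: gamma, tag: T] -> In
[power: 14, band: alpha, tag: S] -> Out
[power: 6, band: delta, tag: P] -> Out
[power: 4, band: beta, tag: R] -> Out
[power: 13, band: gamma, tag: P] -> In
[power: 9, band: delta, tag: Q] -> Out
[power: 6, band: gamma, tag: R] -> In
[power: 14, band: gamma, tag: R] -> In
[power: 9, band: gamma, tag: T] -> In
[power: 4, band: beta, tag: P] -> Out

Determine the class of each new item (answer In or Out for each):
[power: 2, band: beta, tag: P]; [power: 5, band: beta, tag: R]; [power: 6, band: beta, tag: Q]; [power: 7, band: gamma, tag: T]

Rule: band is gamma. This holds for each 'In' example and fails for each 'Out' one.
[power: 2, band: beta, tag: P] → band is beta → Out.
[power: 5, band: beta, tag: R] → band is beta → Out.
[power: 6, band: beta, tag: Q] → band is beta → Out.
[power: 7, band: gamma, tag: T] → band is gamma → In.

Out, Out, Out, In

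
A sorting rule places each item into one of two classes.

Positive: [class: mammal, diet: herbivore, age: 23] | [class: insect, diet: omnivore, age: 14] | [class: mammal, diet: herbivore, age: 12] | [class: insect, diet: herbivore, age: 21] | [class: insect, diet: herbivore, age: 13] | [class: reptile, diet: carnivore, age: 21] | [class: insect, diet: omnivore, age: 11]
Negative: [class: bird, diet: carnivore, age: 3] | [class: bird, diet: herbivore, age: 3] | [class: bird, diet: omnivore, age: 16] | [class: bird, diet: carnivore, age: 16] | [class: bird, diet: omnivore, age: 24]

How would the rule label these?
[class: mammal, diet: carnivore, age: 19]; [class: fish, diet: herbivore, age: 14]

Positive, Positive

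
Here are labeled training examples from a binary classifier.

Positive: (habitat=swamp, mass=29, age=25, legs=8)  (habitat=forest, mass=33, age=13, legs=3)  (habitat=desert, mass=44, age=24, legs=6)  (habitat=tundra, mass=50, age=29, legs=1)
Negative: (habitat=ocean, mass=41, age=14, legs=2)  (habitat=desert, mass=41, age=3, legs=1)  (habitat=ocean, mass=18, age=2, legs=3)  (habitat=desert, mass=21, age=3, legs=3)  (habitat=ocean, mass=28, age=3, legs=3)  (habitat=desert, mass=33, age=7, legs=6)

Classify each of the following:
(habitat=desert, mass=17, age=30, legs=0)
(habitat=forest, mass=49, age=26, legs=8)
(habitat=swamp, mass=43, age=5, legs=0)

The pattern is that an item is 'Positive' exactly when: habitat is forest OR age ≥ 24.

Positive, Positive, Negative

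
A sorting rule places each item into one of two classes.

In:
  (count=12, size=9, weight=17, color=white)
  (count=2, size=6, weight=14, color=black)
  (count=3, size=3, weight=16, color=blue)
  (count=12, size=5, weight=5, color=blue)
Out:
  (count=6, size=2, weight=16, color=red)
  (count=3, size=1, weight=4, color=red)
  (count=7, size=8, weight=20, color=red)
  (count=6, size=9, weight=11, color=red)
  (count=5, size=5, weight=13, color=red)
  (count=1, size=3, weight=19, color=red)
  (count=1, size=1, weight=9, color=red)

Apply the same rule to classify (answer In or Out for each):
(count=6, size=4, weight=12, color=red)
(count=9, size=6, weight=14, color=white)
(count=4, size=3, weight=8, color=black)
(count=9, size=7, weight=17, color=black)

Out, In, In, In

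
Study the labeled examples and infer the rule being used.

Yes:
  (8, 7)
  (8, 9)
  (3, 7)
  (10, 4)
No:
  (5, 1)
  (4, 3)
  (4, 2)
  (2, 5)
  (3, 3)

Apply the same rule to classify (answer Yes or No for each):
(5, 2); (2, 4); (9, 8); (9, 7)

All 'Yes' examples share one property — sum ≥ 10 — and every 'No' example lacks it.
(5, 2): 5+2 = 7, does not pass → No. (2, 4): 2+4 = 6, does not pass → No. (9, 8): 9+8 = 17, passes → Yes. (9, 7): 9+7 = 16, passes → Yes.

No, No, Yes, Yes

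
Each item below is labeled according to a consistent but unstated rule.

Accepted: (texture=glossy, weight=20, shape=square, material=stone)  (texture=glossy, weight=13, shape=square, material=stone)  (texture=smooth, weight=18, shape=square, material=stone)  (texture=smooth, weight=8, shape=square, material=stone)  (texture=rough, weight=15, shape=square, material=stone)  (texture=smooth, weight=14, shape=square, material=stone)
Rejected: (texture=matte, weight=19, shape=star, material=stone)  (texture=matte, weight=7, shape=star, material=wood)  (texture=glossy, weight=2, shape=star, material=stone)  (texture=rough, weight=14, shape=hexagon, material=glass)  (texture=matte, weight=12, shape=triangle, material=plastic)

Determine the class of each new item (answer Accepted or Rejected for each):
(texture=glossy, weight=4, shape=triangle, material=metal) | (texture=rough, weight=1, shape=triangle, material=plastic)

'Accepted' ⟺ shape is square.

Rejected, Rejected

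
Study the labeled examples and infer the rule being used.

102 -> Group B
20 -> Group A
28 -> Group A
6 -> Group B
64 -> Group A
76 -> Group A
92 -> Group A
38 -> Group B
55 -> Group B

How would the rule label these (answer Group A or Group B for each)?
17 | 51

Comparing the two groups points to one rule — multiple of 4.

Group B, Group B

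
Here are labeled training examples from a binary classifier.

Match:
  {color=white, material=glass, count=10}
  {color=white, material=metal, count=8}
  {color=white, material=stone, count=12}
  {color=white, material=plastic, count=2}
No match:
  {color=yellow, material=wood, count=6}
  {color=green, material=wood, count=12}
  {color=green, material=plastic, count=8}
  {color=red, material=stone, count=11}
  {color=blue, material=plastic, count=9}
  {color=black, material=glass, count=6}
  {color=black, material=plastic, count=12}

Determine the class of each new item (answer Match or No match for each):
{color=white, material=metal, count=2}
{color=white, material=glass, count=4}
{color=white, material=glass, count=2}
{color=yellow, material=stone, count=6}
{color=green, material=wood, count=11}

Match, Match, Match, No match, No match

Comparing the two groups points to one rule — color is white.
{color=white, material=metal, count=2} — color is white, hence Match.
{color=white, material=glass, count=4} — color is white, hence Match.
{color=white, material=glass, count=2} — color is white, hence Match.
{color=yellow, material=stone, count=6} — color is yellow, hence No match.
{color=green, material=wood, count=11} — color is green, hence No match.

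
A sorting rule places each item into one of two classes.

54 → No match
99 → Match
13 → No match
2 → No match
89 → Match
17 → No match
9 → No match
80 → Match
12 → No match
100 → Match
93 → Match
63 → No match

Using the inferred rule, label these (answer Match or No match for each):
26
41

The classifier is using: at least 80.
26: 26 < 80 — doesn't match, so No match. 41: 41 < 80 — doesn't match, so No match.

No match, No match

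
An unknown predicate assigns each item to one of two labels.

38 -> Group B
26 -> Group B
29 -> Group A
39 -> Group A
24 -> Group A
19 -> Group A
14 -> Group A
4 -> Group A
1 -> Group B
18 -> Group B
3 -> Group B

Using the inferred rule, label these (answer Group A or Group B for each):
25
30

Group B, Group B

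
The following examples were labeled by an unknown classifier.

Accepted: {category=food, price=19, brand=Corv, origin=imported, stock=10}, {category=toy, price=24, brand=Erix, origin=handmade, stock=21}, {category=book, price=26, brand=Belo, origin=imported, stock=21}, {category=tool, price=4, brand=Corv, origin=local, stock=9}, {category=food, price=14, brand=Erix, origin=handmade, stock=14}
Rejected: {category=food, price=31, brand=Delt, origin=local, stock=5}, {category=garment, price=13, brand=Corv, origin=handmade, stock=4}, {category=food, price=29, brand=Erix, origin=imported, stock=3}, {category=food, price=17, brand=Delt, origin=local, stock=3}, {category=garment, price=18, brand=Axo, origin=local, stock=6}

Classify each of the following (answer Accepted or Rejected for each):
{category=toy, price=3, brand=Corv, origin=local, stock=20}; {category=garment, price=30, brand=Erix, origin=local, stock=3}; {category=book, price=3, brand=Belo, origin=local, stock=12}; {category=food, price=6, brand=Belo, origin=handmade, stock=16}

Accepted, Rejected, Accepted, Accepted

The rule appears to be: stock ≥ 9.
{category=toy, price=3, brand=Corv, origin=local, stock=20}: Accepted (stock = 20). {category=garment, price=30, brand=Erix, origin=local, stock=3}: Rejected (stock = 3). {category=book, price=3, brand=Belo, origin=local, stock=12}: Accepted (stock = 12). {category=food, price=6, brand=Belo, origin=handmade, stock=16}: Accepted (stock = 16).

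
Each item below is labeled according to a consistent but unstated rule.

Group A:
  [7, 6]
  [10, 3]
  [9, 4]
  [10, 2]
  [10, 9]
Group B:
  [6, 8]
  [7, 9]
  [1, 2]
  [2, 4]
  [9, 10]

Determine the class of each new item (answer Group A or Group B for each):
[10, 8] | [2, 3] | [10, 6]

The rule appears to be: first > second.

Group A, Group B, Group A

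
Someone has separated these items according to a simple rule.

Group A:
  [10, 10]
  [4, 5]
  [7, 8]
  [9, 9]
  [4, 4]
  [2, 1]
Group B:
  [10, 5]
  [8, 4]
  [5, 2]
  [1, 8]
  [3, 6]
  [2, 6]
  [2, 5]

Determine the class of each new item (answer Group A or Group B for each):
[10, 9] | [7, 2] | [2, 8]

Group A, Group B, Group B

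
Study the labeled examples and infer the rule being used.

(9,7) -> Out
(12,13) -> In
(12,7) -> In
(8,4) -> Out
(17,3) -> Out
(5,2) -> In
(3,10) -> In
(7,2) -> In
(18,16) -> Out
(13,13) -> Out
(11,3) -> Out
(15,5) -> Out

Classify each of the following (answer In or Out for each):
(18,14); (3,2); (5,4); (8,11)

Rule: sum is odd. This holds for each 'In' example and fails for each 'Out' one.
(18,14): Out (18+14 = 32).
(3,2): In (3+2 = 5).
(5,4): In (5+4 = 9).
(8,11): In (8+11 = 19).

Out, In, In, In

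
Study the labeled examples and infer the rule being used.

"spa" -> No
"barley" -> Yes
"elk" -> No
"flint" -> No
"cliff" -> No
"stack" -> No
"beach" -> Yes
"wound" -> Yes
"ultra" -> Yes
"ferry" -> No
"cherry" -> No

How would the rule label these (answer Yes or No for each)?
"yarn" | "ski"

No, No

Every 'Yes' example satisfies: has ≥ 2 vowels. None of the 'No' examples do.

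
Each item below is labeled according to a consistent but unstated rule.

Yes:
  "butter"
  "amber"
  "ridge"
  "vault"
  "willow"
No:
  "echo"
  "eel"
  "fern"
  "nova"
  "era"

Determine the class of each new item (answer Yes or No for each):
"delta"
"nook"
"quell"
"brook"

Yes, No, Yes, Yes

Every 'Yes' example satisfies: length ≥ 5. None of the 'No' examples do.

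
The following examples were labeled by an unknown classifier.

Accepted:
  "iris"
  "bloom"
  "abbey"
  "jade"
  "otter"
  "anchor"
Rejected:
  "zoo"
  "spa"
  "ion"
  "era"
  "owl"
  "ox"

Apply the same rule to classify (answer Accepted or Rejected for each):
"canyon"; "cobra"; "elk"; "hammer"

The pattern is that an item is 'Accepted' exactly when: length ≥ 4.
"canyon": Accepted (length 6).
"cobra": Accepted (length 5).
"elk": Rejected (length 3).
"hammer": Accepted (length 6).

Accepted, Accepted, Rejected, Accepted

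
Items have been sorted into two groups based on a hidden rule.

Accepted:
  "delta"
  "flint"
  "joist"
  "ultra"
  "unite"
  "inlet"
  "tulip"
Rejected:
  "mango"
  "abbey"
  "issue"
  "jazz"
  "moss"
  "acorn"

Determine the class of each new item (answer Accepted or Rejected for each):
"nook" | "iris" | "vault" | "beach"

Rejected, Rejected, Accepted, Rejected

Rule: contains 't'. This holds for each 'Accepted' example and fails for each 'Rejected' one.
Rejected: "nook", since no 't'.
Rejected: "iris", since no 't'.
Accepted: "vault", since has 't'.
Rejected: "beach", since no 't'.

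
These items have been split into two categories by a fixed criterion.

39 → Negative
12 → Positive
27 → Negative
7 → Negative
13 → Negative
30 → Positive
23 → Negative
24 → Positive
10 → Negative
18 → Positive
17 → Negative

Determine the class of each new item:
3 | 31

The pattern is that an item is 'Positive' exactly when: multiple of 6.
3: 3 = 6·0 + 3, does not fit → Negative. 31: 31 = 6·5 + 1, does not fit → Negative.

Negative, Negative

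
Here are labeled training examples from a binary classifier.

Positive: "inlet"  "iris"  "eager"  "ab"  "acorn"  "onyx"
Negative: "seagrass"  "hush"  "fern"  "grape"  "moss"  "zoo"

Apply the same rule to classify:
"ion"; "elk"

Positive, Positive

All 'Positive' examples share one property — starts with a vowel — and every 'Negative' example lacks it.
"ion": Positive (starts with 'i').
"elk": Positive (starts with 'e').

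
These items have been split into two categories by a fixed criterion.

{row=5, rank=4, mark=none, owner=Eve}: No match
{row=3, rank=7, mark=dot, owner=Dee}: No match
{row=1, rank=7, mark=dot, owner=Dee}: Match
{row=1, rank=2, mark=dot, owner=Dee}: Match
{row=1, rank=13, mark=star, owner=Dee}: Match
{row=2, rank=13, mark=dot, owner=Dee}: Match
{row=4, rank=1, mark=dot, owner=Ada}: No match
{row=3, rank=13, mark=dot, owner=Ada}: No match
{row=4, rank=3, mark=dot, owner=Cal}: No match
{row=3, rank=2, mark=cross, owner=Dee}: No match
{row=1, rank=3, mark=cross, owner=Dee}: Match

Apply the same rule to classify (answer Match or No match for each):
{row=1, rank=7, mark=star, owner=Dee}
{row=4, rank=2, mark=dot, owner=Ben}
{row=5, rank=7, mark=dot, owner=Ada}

Match, No match, No match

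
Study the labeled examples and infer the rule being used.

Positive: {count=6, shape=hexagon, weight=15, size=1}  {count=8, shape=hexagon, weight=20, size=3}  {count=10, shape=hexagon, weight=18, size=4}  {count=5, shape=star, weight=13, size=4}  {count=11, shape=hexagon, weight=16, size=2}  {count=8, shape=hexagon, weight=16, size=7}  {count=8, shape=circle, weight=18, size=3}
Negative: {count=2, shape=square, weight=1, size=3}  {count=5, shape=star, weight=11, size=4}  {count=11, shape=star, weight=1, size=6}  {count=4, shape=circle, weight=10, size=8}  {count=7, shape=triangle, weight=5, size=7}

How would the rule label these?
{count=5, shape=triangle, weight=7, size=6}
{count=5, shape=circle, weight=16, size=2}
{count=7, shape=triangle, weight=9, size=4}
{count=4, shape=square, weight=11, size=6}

Every 'Positive' example satisfies: weight ≥ 13. None of the 'Negative' examples do.

Negative, Positive, Negative, Negative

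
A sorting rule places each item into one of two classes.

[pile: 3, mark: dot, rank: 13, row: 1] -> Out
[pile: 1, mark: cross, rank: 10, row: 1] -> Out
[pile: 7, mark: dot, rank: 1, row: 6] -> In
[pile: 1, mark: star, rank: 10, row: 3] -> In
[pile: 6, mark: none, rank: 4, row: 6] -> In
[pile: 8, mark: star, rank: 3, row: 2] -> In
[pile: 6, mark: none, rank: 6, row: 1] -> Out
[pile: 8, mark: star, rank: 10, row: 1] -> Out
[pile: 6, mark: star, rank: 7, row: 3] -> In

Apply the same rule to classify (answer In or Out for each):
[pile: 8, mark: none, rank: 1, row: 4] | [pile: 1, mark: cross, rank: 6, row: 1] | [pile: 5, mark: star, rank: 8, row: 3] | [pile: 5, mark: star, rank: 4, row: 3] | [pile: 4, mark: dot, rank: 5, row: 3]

The common property of the 'In' items is: row ≥ 2. No 'Out' item has it.
[pile: 8, mark: none, rank: 1, row: 4]: In (row = 4). [pile: 1, mark: cross, rank: 6, row: 1]: Out (row = 1). [pile: 5, mark: star, rank: 8, row: 3]: In (row = 3). [pile: 5, mark: star, rank: 4, row: 3]: In (row = 3). [pile: 4, mark: dot, rank: 5, row: 3]: In (row = 3).

In, Out, In, In, In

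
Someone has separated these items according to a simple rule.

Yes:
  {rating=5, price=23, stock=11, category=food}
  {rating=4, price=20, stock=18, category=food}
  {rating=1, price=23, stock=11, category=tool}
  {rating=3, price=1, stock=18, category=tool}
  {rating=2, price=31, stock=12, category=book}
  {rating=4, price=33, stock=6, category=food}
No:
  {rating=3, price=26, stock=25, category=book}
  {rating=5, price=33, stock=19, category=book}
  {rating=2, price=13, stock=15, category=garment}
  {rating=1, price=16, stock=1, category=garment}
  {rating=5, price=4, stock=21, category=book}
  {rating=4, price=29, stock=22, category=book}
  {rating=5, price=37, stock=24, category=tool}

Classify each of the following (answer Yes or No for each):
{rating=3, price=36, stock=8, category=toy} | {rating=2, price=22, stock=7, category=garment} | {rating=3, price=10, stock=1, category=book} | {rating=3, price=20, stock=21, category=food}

The common property of the 'Yes' items is: category is not garment AND stock ≤ 18. No 'No' item has it.
{rating=3, price=36, stock=8, category=toy}: category is toy, stock = 8 — qualifies, so Yes. {rating=2, price=22, stock=7, category=garment}: category is garment, stock = 7 — lacks this property, so No. {rating=3, price=10, stock=1, category=book}: category is book, stock = 1 — qualifies, so Yes. {rating=3, price=20, stock=21, category=food}: category is food, stock = 21 — lacks this property, so No.

Yes, No, Yes, No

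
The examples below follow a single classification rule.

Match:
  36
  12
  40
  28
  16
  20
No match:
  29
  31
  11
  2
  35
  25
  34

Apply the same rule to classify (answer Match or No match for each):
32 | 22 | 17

The common property of the 'Match' items is: multiple of 4. No 'No match' item has it.
32 — 32 = 4·8, hence Match.
22 — 22 = 4·5 + 2, hence No match.
17 — 17 = 4·4 + 1, hence No match.

Match, No match, No match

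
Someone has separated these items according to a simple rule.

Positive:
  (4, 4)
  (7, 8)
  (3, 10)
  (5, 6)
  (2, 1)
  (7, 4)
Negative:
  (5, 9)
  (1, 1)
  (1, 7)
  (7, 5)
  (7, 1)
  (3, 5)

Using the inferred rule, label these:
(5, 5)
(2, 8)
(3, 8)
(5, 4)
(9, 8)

Negative, Positive, Positive, Positive, Positive

The pattern is that an item is 'Positive' exactly when: product is even.
(5, 5) — 5·5 = 25, hence Negative.
(2, 8) — 2·8 = 16, hence Positive.
(3, 8) — 3·8 = 24, hence Positive.
(5, 4) — 5·4 = 20, hence Positive.
(9, 8) — 9·8 = 72, hence Positive.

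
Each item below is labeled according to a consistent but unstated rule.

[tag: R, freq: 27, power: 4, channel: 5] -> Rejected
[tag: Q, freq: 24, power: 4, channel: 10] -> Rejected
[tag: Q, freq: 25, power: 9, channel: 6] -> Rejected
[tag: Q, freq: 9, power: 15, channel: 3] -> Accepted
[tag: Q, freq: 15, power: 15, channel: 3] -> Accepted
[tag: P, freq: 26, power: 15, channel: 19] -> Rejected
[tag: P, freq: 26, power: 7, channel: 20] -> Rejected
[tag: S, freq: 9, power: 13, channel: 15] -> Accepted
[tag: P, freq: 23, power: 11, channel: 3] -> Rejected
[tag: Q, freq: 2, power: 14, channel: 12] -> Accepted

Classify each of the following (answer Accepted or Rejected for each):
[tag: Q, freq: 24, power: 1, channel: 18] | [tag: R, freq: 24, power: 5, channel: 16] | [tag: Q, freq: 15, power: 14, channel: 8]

The simplest hypothesis consistent with all the labels is: freq ≤ 15.
[tag: Q, freq: 24, power: 1, channel: 18]: freq = 24, doesn't match → Rejected.
[tag: R, freq: 24, power: 5, channel: 16]: freq = 24, doesn't match → Rejected.
[tag: Q, freq: 15, power: 14, channel: 8]: freq = 15, qualifies → Accepted.

Rejected, Rejected, Accepted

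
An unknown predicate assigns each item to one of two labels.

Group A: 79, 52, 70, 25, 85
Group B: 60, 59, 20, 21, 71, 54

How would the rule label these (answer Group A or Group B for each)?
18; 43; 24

Group B, Group A, Group B

Checking candidate rules against both groups, what survives is: ≡ 1 (mod 3).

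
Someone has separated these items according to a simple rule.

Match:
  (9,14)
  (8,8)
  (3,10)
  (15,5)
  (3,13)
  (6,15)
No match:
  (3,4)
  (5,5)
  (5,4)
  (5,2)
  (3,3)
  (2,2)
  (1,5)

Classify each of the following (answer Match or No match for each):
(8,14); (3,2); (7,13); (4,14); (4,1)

The simplest hypothesis consistent with all the labels is: sum ≥ 13.

Match, No match, Match, Match, No match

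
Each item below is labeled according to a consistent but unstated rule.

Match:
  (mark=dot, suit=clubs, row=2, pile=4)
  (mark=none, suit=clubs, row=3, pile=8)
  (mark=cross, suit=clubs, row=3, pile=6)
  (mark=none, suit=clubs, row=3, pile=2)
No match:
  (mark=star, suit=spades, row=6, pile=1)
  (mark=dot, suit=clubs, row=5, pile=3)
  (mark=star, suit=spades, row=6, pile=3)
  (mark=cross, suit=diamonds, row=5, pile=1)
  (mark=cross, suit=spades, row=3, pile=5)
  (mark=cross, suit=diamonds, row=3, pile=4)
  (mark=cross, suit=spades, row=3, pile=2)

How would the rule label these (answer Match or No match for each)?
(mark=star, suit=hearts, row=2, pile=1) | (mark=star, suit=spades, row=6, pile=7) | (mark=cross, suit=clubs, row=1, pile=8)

The simplest hypothesis consistent with all the labels is: suit is clubs AND row ≤ 3.

No match, No match, Match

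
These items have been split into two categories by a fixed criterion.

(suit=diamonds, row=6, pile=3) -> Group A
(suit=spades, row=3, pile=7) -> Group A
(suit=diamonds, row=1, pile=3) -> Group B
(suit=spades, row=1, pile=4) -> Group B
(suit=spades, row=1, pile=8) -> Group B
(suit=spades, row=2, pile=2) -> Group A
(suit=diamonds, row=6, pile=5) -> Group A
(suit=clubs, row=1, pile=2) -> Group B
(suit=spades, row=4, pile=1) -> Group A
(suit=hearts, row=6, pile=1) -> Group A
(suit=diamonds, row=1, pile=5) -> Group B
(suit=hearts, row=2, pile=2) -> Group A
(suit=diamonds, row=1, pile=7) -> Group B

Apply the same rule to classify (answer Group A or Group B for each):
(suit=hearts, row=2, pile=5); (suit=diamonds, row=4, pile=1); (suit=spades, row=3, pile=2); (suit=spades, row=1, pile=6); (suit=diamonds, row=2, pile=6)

Group A, Group A, Group A, Group B, Group A

The distinguishing property — row ≥ 2 — holds for all the 'Group A' cases and none of the 'Group B' cases.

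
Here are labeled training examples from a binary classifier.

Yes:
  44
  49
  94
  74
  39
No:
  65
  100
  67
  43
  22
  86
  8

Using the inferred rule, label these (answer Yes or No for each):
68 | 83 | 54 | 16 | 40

Comparing the two groups points to one rule — ≡ 4 (mod 5).
68: 68 mod 5 = 3, does not satisfy this → No. 83: 83 mod 5 = 3, does not satisfy this → No. 54: 54 mod 5 = 4, passes → Yes. 16: 16 mod 5 = 1, does not satisfy this → No. 40: 40 mod 5 = 0, does not satisfy this → No.

No, No, Yes, No, No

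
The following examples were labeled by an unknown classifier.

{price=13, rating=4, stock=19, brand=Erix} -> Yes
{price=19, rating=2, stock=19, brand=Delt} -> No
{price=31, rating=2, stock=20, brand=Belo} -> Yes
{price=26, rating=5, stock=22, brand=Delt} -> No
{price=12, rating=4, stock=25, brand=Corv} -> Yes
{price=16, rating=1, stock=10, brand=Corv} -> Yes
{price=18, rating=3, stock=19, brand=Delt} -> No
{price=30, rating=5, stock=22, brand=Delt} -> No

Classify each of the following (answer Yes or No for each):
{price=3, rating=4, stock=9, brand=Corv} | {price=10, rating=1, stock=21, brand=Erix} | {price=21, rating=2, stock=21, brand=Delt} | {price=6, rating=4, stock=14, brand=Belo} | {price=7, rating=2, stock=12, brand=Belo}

A rule that fits every label: brand is not Delt — true of each 'Yes' example, false of each 'No' one.
{price=3, rating=4, stock=9, brand=Corv}: brand is Corv — meets the rule, so Yes.
{price=10, rating=1, stock=21, brand=Erix}: brand is Erix — meets the rule, so Yes.
{price=21, rating=2, stock=21, brand=Delt}: brand is Delt — does not satisfy this, so No.
{price=6, rating=4, stock=14, brand=Belo}: brand is Belo — meets the rule, so Yes.
{price=7, rating=2, stock=12, brand=Belo}: brand is Belo — meets the rule, so Yes.

Yes, Yes, No, Yes, Yes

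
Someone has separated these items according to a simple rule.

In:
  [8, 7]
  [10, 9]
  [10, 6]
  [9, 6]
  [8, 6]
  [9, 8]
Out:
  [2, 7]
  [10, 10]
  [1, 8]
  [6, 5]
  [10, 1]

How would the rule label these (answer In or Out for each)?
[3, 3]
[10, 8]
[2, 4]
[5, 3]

All 'In' examples share one property — first > second AND sum ≥ 14 — and every 'Out' example lacks it.

Out, In, Out, Out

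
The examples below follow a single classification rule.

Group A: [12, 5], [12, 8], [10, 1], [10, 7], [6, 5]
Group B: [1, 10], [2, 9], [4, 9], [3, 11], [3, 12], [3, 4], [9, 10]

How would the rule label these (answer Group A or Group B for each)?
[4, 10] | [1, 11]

Rule: first > second. This holds for each 'Group A' example and fails for each 'Group B' one.
[4, 10]: 4 < 10, doesn't qualify → Group B.
[1, 11]: 1 < 11, doesn't qualify → Group B.

Group B, Group B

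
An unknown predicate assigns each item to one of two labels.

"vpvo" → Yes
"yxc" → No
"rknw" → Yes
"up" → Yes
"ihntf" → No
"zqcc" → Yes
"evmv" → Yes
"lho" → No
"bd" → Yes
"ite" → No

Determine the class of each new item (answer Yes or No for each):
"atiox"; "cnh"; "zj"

'Yes' ⟺ even length.
"atiox": length 5 — doesn't qualify, so No. "cnh": length 3 — doesn't qualify, so No. "zj": length 2 — fits, so Yes.

No, No, Yes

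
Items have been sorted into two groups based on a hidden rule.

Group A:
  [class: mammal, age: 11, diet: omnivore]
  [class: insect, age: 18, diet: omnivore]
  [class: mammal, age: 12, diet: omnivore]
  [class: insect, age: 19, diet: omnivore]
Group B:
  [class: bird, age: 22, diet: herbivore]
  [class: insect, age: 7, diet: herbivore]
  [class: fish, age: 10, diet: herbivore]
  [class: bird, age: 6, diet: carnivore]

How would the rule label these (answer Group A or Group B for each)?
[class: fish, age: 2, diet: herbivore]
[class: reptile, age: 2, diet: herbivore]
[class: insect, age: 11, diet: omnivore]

'Group A' ⟺ diet is omnivore.
[class: fish, age: 2, diet: herbivore] → diet is herbivore → Group B.
[class: reptile, age: 2, diet: herbivore] → diet is herbivore → Group B.
[class: insect, age: 11, diet: omnivore] → diet is omnivore → Group A.

Group B, Group B, Group A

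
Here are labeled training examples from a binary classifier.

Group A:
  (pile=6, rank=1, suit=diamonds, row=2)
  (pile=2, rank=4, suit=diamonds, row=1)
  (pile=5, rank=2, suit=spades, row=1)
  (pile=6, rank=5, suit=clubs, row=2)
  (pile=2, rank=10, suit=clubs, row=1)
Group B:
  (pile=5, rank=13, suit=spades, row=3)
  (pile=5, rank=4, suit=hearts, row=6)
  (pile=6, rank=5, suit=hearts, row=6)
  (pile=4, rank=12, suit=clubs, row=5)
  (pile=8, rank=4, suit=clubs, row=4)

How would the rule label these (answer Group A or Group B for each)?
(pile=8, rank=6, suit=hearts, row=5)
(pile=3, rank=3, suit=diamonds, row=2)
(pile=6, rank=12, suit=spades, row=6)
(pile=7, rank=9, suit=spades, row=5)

Group B, Group A, Group B, Group B

'Group A' ⟺ row ≤ 2.
(pile=8, rank=6, suit=hearts, row=5) — row = 5, hence Group B.
(pile=3, rank=3, suit=diamonds, row=2) — row = 2, hence Group A.
(pile=6, rank=12, suit=spades, row=6) — row = 6, hence Group B.
(pile=7, rank=9, suit=spades, row=5) — row = 5, hence Group B.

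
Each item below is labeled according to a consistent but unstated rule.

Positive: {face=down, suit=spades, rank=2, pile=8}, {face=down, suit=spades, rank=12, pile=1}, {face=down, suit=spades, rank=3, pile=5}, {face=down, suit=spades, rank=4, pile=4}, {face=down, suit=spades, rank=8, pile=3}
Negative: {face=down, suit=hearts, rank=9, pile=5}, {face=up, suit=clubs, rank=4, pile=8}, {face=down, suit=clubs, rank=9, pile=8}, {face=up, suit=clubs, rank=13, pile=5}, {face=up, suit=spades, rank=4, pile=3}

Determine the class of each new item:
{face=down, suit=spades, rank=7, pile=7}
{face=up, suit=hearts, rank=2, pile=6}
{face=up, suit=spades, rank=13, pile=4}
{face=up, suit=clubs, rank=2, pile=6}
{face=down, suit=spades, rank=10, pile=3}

Positive, Negative, Negative, Negative, Positive

The rule appears to be: suit is spades AND face is down.
Positive: {face=down, suit=spades, rank=7, pile=7}, since suit is spades, face is down.
Negative: {face=up, suit=hearts, rank=2, pile=6}, since suit is hearts, face is up.
Negative: {face=up, suit=spades, rank=13, pile=4}, since suit is spades, face is up.
Negative: {face=up, suit=clubs, rank=2, pile=6}, since suit is clubs, face is up.
Positive: {face=down, suit=spades, rank=10, pile=3}, since suit is spades, face is down.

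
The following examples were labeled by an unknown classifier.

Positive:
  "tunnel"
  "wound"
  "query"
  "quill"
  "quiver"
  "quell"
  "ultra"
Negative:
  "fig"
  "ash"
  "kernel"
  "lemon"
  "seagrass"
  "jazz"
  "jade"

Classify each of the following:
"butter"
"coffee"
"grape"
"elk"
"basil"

One predicate separates the groups cleanly: contains 'u'.
"butter" — has 'u', hence Positive. "coffee" — no 'u', hence Negative. "grape" — no 'u', hence Negative. "elk" — no 'u', hence Negative. "basil" — no 'u', hence Negative.

Positive, Negative, Negative, Negative, Negative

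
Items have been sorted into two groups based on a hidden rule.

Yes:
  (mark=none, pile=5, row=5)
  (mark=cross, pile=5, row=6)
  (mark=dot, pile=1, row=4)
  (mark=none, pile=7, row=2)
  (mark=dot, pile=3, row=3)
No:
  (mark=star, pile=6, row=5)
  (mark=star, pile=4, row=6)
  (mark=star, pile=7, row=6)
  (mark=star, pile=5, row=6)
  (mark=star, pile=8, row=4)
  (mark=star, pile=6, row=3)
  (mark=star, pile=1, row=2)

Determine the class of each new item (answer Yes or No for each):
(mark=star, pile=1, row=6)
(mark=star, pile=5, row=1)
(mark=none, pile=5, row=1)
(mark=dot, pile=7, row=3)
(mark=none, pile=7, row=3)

The simplest hypothesis consistent with all the labels is: mark is not star.
(mark=star, pile=1, row=6): mark is star — fails this test, so No. (mark=star, pile=5, row=1): mark is star — fails this test, so No. (mark=none, pile=5, row=1): mark is none — passes, so Yes. (mark=dot, pile=7, row=3): mark is dot — passes, so Yes. (mark=none, pile=7, row=3): mark is none — passes, so Yes.

No, No, Yes, Yes, Yes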